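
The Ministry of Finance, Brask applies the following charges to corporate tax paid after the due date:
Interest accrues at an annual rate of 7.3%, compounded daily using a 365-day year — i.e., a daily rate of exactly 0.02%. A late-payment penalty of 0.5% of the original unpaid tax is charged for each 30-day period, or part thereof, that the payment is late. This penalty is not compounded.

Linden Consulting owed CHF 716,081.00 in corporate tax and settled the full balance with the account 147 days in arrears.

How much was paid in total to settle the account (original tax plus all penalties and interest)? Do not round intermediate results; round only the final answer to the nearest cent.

CHF 755,346.17

Penalty periods: ⌈147/30⌉ = 5; penalty = 5 × 0.5% × CHF 716,081.00 = CHF 17,902.03…
Interest: CHF 716,081.00 × ((1 + 0.0002)^147 − 1) = CHF 716,081.00 × 0.02983342… = CHF 21,363.1448…
Total = CHF 716,081.00 + CHF 17,902.0250 + CHF 21,363.1448… = CHF 755,346.17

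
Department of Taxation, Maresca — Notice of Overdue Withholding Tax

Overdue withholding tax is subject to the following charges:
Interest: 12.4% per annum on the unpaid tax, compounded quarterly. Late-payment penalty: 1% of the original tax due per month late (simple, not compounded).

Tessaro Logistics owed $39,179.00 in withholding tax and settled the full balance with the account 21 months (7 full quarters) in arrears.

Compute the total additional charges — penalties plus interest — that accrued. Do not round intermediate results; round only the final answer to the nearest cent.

Late-payment penalty = 1% × $39,179.00 × 21 mo = $8,227.59
Interest (12.4%/yr ÷ 4 = 3.1%/quarter): $39,179.00 × ((1 + 0.031)^7 − 1) = $9,334.6559…
Penalties + interest = $8,227.5900 + $9,334.6559… = $17,562.25

$17,562.25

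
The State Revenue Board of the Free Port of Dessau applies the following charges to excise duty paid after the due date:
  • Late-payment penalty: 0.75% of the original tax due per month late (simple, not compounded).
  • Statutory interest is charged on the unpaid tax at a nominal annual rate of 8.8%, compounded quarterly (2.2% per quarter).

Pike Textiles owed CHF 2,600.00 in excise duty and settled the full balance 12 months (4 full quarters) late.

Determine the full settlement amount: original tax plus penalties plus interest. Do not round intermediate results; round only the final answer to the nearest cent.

Late-payment penalty = 0.75% × CHF 2,600.00 × 12 mo = CHF 234.00
Interest: CHF 2,600.00 × ((1 + 0.022)^4 − 1) = CHF 2,600.00 × 0.0909468… = CHF 236.4617…
Total = CHF 2,600.00 + CHF 234.0000 + CHF 236.4617… = CHF 3,070.46

CHF 3,070.46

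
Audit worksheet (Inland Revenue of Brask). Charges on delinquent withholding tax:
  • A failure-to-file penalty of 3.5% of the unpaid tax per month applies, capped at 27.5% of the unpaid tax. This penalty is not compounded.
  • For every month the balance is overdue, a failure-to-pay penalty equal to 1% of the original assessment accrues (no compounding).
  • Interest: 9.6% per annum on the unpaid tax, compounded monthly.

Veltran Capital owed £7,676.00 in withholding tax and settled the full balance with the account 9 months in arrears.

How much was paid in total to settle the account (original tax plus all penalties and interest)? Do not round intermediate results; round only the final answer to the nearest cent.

Failure-to-file: 9 × 3.5% × £7,676.00 = £2,417.94, capped at 27.5% × £7,676.00 = £2,110.90
Failure-to-pay penalty = 1% × £7,676.00 × 9 mo = £690.84
Interest (9.6%/yr ÷ 12 = 0.8%/month): £7,676.00 × ((1 + 0.008)^9 − 1) = £570.6916…
Total = £7,676.00 + £2,801.7400 + £570.6916… = £11,048.43

£11,048.43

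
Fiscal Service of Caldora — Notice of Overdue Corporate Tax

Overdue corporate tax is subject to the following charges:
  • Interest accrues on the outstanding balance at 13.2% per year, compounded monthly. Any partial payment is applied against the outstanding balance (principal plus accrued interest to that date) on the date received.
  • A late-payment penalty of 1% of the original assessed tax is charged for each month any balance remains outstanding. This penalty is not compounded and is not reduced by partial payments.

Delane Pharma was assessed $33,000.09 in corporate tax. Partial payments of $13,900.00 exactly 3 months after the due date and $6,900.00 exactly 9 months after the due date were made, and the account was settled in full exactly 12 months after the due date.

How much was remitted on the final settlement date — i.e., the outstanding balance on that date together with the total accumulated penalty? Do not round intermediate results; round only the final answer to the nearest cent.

$19,121.12

Monthly rate = 13.2% ÷ 12 = 1.1%
Balance at month 3: $33,000.0900 × (1 + 0.011)^3 = $34,101.1159…
After $13,900.00 payment: $34,101.1159… − $13,900.00 = $20,201.1159…
Balance at month 9: $20,201.1159… × (1 + 0.011)^6 = $21,571.5968…
After $6,900.00 payment: $21,571.5968… − $6,900.00 = $14,671.5968…
Balance at month 12: $14,671.5968… × (1 + 0.011)^3 = $15,161.1048…
Penalty: 12 × 1% × $33,000.09 = $3,960.01…
Final settlement = outstanding balance + penalty = $15,161.1048… + $3,960.01… = $19,121.12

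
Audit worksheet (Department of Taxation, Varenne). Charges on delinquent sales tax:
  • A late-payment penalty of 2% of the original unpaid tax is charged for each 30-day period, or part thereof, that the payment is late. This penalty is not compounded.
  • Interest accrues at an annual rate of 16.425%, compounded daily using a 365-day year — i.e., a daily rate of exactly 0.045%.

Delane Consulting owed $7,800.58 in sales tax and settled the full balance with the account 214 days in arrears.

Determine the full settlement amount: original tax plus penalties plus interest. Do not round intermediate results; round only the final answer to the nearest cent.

Penalty periods: ⌈214/30⌉ = 8; penalty = 8 × 2% × $7,800.58 = $1,248.09…
Interest: $7,800.58 × ((1 + 0.00045)^214 − 1) = $7,800.58 × 0.10106549… = $788.3694…
Total = $7,800.58 + $1,248.0928 + $788.3694… = $9,837.04

$9,837.04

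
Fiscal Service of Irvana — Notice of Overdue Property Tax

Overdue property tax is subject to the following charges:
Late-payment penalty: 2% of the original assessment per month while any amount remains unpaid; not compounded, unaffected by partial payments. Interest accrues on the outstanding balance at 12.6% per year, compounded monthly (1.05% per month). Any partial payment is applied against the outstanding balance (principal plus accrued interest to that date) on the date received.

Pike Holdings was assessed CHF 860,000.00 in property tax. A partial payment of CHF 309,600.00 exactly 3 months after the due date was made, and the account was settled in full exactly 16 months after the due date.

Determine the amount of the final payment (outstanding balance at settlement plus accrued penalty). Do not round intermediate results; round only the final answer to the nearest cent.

CHF 937,006.78

Balance at month 3: CHF 860,000.0000 × (1 + 0.0105)^3 = CHF 887,375.4406…
After CHF 309,600.00 payment: CHF 887,375.4406… − CHF 309,600.00 = CHF 577,775.4406…
Balance at month 16: CHF 577,775.4406… × (1 + 0.0105)^13 = CHF 661,806.7760…
Penalty: 16 × 2% × CHF 860,000.00 = CHF 275,200.00
Final settlement = outstanding balance + penalty = CHF 661,806.7760… + CHF 275,200.00 = CHF 937,006.78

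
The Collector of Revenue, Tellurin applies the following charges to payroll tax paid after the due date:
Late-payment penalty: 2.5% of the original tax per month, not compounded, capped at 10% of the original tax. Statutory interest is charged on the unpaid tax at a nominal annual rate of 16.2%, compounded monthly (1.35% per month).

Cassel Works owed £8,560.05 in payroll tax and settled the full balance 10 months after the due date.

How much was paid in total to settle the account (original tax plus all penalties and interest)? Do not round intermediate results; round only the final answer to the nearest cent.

Penalty (uncapped): 10 × 2.5% × £8,560.05 = £2,140.01…; cap = 10% × £8,560.05 = £856.01… → penalty = £856.01…
Interest: £8,560.05 × ((1 + 0.0135)^10 − 1) = £8,560.05 × 0.1435036… = £1,228.3979…
Total = £8,560.05 + £856.0050 + £1,228.3979… = £10,644.45

£10,644.45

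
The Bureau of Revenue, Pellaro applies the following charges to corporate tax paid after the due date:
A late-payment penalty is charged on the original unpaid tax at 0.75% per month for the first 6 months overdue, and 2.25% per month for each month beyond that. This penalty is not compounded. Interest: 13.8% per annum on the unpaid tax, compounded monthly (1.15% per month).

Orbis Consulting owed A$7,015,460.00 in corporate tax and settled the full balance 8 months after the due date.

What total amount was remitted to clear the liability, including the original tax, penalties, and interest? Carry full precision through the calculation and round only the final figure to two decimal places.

Penalty, months 1–6: 6 × 0.75% × A$7,015,460.00 = A$315,695.70
Penalty, months 7–8: 2 × 2.25% × A$7,015,460.00 = A$315,695.70
Interest: A$7,015,460.00 × ((1 + 0.0115)^8 − 1) = A$7,015,460.00 × 0.0957894… = A$672,006.7366…
Total = A$7,015,460.00 + A$631,391.4000 + A$672,006.7366… = A$8,318,858.14

A$8,318,858.14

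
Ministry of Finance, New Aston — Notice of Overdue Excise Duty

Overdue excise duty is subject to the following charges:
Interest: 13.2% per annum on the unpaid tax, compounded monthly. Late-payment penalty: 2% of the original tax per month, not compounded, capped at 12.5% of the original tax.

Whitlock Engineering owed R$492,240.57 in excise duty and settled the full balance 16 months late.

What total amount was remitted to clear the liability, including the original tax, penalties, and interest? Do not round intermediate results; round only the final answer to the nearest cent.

Penalty (uncapped): 16 × 2% × R$492,240.57 = R$157,516.98…; cap = 12.5% × R$492,240.57 = R$61,530.07… → penalty = R$61,530.07…
Interest (13.2%/yr ÷ 12 = 1.1%/month): R$492,240.57 × ((1 + 0.011)^16 − 1) = R$94,162.0397…
Total = R$492,240.57 + R$61,530.0713… + R$94,162.0397… = R$647,932.68

R$647,932.68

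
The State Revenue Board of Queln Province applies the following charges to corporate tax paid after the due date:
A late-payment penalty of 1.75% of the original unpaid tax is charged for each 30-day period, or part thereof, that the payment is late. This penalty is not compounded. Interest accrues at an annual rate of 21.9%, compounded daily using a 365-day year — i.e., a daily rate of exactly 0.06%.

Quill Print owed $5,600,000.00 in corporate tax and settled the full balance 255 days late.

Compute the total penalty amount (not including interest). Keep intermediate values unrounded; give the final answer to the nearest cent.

$882,000.00

Penalty periods: ⌈255/30⌉ = 9; penalty = 9 × 1.75% × $5,600,000.00 = $882,000.00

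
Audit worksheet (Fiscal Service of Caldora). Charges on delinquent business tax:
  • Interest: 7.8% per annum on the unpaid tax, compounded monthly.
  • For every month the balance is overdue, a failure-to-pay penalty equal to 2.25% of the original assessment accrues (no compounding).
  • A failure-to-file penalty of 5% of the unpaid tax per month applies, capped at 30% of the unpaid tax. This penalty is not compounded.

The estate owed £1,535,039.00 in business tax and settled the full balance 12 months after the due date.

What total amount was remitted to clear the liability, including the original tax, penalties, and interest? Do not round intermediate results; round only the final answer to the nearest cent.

£2,534,118.84

Failure-to-file: 12 × 5% × £1,535,039.00 = £921,023.40, capped at 30% × £1,535,039.00 = £460,511.70
Failure-to-pay penalty = 2.25% × £1,535,039.00 × 12 mo = £414,460.53
Interest (7.8%/yr ÷ 12 = 0.65%/month): £1,535,039.00 × ((1 + 0.0065)^12 − 1) = £124,107.6121…
Total = £1,535,039.00 + £874,972.2300 + £124,107.6121… = £2,534,118.84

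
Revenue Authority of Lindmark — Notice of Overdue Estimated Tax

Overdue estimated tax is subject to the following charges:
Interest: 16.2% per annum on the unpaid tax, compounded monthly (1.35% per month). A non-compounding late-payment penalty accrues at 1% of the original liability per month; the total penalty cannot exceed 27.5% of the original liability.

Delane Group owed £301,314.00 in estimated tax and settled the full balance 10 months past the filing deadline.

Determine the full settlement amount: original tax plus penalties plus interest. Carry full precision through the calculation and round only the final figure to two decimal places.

Penalty: 10 × 1% × £301,314.00 = £30,131.40 (below the 27.5% cap of £82,861.35)
Interest: £301,314.00 × ((1 + 0.0135)^10 − 1) = £301,314.00 × 0.1435036… = £43,239.6390…
Total = £301,314.00 + £30,131.4000 + £43,239.6390… = £374,685.04

£374,685.04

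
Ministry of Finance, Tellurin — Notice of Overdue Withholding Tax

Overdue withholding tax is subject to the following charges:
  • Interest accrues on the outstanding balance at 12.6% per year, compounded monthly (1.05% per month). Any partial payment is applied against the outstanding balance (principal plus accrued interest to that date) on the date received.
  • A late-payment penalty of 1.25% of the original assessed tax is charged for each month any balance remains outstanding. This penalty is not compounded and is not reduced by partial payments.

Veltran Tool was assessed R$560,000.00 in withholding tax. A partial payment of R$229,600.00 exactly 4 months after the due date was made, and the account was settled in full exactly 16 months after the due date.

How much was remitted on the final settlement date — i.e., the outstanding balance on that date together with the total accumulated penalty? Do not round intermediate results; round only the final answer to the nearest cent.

R$513,604.37

Balance at month 4: R$560,000.0000 × (1 + 0.0105)^4 = R$583,893.0399…
After R$229,600.00 payment: R$583,893.0399… − R$229,600.00 = R$354,293.0399…
Balance at month 16: R$354,293.0399… × (1 + 0.0105)^12 = R$401,604.3746…
Penalty: 16 × 1.25% × R$560,000.00 = R$112,000.00
Final settlement = outstanding balance + penalty = R$401,604.3746… + R$112,000.00 = R$513,604.37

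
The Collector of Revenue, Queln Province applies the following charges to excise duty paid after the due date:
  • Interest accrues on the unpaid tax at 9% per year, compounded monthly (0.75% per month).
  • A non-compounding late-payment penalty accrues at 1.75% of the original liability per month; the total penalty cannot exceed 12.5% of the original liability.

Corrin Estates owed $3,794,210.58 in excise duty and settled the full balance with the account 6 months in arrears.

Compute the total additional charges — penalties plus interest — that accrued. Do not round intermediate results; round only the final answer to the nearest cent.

Penalty: 6 × 1.75% × $3,794,210.58 = $398,392.11… (below the 12.5% cap of $474,276.32…)
Interest: $3,794,210.58 × ((1 + 0.0075)^6 − 1) = $3,794,210.58 × 0.0458522… = $173,973.0355…
Penalties + interest = $398,392.1109 + $173,973.0355… = $572,365.15

$572,365.15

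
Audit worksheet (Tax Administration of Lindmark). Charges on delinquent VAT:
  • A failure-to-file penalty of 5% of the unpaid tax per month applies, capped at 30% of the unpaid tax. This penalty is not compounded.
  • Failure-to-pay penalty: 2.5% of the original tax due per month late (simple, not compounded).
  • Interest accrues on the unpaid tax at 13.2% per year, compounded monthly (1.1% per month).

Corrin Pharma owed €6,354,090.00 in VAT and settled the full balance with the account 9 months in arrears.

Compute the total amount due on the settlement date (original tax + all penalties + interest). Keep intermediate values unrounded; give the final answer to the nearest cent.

€10,347,442.84

Failure-to-file: 9 × 5% × €6,354,090.00 = €2,859,340.50, capped at 30% × €6,354,090.00 = €1,906,227.00
Failure-to-pay penalty = 2.5% × €6,354,090.00 × 9 mo = €1,429,670.25
Interest: €6,354,090.00 × ((1 + 0.011)^9 − 1) = €6,354,090.00 × 0.1034697… = €657,455.5904…
Total = €6,354,090.00 + €3,335,897.2500 + €657,455.5904… = €10,347,442.84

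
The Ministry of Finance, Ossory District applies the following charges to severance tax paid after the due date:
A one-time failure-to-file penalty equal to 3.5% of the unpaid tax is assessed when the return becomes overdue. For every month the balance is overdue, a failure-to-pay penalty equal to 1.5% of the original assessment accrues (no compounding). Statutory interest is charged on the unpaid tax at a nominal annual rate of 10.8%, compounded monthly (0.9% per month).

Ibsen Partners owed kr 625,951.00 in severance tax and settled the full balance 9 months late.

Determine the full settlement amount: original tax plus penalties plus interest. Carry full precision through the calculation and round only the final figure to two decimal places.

Failure-to-file penalty: 3.5% × kr 625,951.00 = kr 21,908.29…
Failure-to-pay penalty: 9 × 1.5% × kr 625,951.00 = kr 84,503.39…
Interest: kr 625,951.00 × ((1 + 0.009)^9 − 1) = kr 625,951.00 × 0.0839781… = kr 52,566.1570…
Total = kr 625,951.00 + kr 106,411.6700 + kr 52,566.1570… = kr 784,928.83

kr 784,928.83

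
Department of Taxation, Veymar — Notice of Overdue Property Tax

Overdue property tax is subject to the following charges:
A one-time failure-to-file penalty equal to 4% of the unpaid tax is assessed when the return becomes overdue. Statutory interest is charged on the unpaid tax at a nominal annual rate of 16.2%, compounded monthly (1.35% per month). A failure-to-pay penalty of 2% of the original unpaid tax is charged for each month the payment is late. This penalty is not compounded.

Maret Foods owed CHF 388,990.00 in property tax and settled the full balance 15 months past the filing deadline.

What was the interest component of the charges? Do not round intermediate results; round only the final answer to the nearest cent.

CHF 86,667.92

Interest: CHF 388,990.00 × ((1 + 0.0135)^15 − 1) = CHF 388,990.00 × 0.2228024… = CHF 86,667.9198…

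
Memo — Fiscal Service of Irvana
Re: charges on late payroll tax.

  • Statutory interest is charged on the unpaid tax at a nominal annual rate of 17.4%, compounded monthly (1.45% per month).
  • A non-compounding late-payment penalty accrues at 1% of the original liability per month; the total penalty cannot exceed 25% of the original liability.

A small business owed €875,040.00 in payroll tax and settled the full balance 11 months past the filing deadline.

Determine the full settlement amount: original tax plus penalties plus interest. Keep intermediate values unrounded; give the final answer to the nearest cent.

Penalty: 11 × 1% × €875,040.00 = €96,254.40 (below the 25% cap of €218,760.00)
Interest: €875,040.00 × ((1 + 0.0145)^11 − 1) = €875,040.00 × 0.1715817… = €150,140.8169…
Total = €875,040.00 + €96,254.4000 + €150,140.8169… = €1,121,435.22

€1,121,435.22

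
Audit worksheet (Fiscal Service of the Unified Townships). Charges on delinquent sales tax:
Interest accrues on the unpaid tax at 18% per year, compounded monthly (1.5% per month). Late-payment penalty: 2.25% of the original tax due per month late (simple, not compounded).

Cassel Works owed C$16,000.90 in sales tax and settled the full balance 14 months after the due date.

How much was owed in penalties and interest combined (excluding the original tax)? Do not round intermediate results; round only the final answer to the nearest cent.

Late-payment penalty: 14 × 2.25% × C$16,000.90 = C$5,040.28…
Interest: C$16,000.90 × ((1 + 0.015)^14 − 1) = C$16,000.90 × 0.2317557… = C$3,708.3003…
Penalties + interest = C$5,040.2835 + C$3,708.3003… = C$8,748.58

C$8,748.58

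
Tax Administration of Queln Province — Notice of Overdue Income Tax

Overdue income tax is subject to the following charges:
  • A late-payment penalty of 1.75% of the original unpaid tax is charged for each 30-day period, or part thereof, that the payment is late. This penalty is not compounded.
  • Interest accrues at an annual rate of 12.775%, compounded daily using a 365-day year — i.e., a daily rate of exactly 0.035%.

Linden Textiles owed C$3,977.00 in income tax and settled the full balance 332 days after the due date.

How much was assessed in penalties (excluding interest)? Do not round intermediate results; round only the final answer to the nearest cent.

Penalty periods: ⌈332/30⌉ = 12; penalty = 12 × 1.75% × C$3,977.00 = C$835.17

C$835.17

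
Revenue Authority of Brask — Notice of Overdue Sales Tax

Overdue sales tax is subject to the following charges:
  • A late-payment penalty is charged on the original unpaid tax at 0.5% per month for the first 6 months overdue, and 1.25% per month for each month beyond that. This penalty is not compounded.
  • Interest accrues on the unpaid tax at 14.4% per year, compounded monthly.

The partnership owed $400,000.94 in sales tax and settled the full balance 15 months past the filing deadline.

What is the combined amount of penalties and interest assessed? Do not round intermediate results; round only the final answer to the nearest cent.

$135,374.44

Penalty, months 1–6: 6 × 0.5% × $400,000.94 = $12,000.03…
Penalty, months 7–15: 9 × 1.25% × $400,000.94 = $45,000.11…
Interest (14.4%/yr ÷ 12 = 1.2%/month): $400,000.94 × ((1 + 0.012)^15 − 1) = $78,374.3070…
Penalties + interest = $57,000.1340… + $78,374.3070… = $135,374.44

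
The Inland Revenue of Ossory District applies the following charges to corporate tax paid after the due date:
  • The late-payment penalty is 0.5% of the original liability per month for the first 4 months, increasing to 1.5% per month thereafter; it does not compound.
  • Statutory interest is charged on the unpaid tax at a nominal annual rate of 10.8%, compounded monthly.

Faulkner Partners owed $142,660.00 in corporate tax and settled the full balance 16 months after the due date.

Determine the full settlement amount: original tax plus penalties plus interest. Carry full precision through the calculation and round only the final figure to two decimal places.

Penalty, months 1–4: 4 × 0.5% × $142,660.00 = $2,853.20
Penalty, months 5–16: 12 × 1.5% × $142,660.00 = $25,678.80
Interest (10.8%/yr ÷ 12 = 0.9%/month): $142,660.00 × ((1 + 0.009)^16 − 1) = $21,989.6756…
Total = $142,660.00 + $28,532.0000 + $21,989.6756… = $193,181.68

$193,181.68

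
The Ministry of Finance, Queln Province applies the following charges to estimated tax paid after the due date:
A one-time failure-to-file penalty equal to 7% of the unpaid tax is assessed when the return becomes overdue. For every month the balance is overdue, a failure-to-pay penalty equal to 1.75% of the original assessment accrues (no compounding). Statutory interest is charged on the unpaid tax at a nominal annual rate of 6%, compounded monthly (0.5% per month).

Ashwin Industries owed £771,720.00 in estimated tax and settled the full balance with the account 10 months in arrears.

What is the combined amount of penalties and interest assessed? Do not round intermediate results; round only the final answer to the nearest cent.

Failure-to-file penalty: 7% × £771,720.00 = £54,020.40
Failure-to-pay penalty: 10 × 1.75% × £771,720.00 = £135,051.00
Interest: £771,720.00 × ((1 + 0.005)^10 − 1) = £771,720.00 × 0.0511401… = £39,465.8627…
Penalties + interest = £189,071.4000 + £39,465.8627… = £228,537.26

£228,537.26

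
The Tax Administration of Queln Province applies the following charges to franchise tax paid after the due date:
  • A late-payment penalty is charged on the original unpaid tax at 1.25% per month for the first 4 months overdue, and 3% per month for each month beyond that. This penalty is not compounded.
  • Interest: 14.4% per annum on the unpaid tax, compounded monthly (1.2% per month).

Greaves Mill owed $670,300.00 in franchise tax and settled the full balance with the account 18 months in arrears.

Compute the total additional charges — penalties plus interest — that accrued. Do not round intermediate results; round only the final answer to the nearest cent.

$475,583.00

Penalty, months 1–4: 4 × 1.25% × $670,300.00 = $33,515.00
Penalty, months 5–18: 14 × 3% × $670,300.00 = $281,526.00
Interest: $670,300.00 × ((1 + 0.012)^18 − 1) = $670,300.00 × 0.2395077… = $160,542.0038…
Penalties + interest = $315,041.0000 + $160,542.0038… = $475,583.00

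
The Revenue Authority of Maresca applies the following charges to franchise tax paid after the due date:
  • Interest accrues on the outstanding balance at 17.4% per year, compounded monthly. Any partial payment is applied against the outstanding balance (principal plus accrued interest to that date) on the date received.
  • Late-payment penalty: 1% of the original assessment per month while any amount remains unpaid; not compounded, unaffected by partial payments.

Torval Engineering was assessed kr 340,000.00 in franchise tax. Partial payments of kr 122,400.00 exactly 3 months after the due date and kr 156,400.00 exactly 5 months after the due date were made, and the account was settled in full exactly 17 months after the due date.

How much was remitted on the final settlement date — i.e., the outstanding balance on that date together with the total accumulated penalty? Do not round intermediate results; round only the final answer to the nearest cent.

kr 156,451.22

Monthly rate = 17.4% ÷ 12 = 1.45%
Balance at month 3: kr 340,000.0000 × (1 + 0.0145)^3 = kr 355,005.4915…
After kr 122,400.00 payment: kr 355,005.4915… − kr 122,400.00 = kr 232,605.4915…
Balance at month 5: kr 232,605.4915… × (1 + 0.0145)^2 = kr 239,399.9561…
After kr 156,400.00 payment: kr 239,399.9561… − kr 156,400.00 = kr 82,999.9561…
Balance at month 17: kr 82,999.9561… × (1 + 0.0145)^12 = kr 98,651.2242…
Penalty: 17 × 1% × kr 340,000.00 = kr 57,800.00
Final settlement = outstanding balance + penalty = kr 98,651.2242… + kr 57,800.00 = kr 156,451.22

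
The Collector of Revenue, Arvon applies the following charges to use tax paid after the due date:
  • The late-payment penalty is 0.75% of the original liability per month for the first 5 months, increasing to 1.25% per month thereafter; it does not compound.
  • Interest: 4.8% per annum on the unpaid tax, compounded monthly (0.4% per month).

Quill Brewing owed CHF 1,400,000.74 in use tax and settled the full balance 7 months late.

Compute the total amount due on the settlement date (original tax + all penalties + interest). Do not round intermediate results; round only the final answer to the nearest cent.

CHF 1,527,174.36

Penalty, months 1–5: 5 × 0.75% × CHF 1,400,000.74 = CHF 52,500.03…
Penalty, months 6–7: 2 × 1.25% × CHF 1,400,000.74 = CHF 35,000.02…
Interest: CHF 1,400,000.74 × ((1 + 0.004)^7 − 1) = CHF 1,400,000.74 × 0.0283382… = CHF 39,673.5695…
Total = CHF 1,400,000.74 + CHF 87,500.0463… + CHF 39,673.5695… = CHF 1,527,174.36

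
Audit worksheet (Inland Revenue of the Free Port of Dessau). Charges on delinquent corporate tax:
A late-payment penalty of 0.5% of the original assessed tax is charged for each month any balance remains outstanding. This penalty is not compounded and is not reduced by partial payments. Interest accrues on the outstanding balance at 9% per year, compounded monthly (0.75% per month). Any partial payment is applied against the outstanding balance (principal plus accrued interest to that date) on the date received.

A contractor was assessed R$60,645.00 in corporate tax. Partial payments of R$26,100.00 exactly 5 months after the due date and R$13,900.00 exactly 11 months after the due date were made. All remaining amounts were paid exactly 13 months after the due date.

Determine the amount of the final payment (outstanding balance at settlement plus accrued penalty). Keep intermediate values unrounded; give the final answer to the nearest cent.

Balance at month 5: R$60,645.0000 × (1 + 0.0075)^5 = R$62,953.5571…
After R$26,100.00 payment: R$62,953.5571… − R$26,100.00 = R$36,853.5571…
Balance at month 11: R$36,853.5571… × (1 + 0.0075)^6 = R$38,543.3751…
After R$13,900.00 payment: R$38,543.3751… − R$13,900.00 = R$24,643.3751…
Balance at month 13: R$24,643.3751… × (1 + 0.0075)^2 = R$25,014.4119…
Penalty: 13 × 0.5% × R$60,645.00 = R$3,941.93…
Final settlement = outstanding balance + penalty = R$25,014.4119… + R$3,941.93… = R$28,956.34

R$28,956.34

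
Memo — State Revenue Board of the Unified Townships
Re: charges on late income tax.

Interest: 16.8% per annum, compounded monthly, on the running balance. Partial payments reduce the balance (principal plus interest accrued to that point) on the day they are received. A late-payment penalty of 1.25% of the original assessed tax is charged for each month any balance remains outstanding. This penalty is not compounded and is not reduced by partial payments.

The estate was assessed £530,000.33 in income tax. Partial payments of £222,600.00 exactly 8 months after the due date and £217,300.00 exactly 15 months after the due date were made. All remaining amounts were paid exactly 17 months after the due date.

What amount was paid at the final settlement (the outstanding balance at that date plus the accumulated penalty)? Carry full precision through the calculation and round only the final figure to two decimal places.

£308,234.72

Monthly rate = 16.8% ÷ 12 = 1.4%
Balance at month 8: £530,000.3300 × (1 + 0.014)^8 = £592,351.8921…
After £222,600.00 payment: £592,351.8921… − £222,600.00 = £369,751.8921…
Balance at month 15: £369,751.8921… × (1 + 0.014)^7 = £407,545.4886…
After £217,300.00 payment: £407,545.4886… − £217,300.00 = £190,245.4886…
Balance at month 17: £190,245.4886… × (1 + 0.014)^2 = £195,609.6504…
Penalty: 17 × 1.25% × £530,000.33 = £112,625.07…
Final settlement = outstanding balance + penalty = £195,609.6504… + £112,625.07… = £308,234.72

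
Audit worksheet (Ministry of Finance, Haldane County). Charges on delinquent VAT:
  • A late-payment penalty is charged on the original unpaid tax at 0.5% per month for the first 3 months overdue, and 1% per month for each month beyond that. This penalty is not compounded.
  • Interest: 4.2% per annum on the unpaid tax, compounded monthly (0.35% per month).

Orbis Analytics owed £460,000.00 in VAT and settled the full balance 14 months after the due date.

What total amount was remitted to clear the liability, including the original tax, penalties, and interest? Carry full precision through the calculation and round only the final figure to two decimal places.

£540,560.03

Penalty, months 1–3: 3 × 0.5% × £460,000.00 = £6,900.00
Penalty, months 4–14: 11 × 1% × £460,000.00 = £50,600.00
Interest: £460,000.00 × ((1 + 0.0035)^14 − 1) = £460,000.00 × 0.0501305… = £23,060.0336…
Total = £460,000.00 + £57,500.0000 + £23,060.0336… = £540,560.03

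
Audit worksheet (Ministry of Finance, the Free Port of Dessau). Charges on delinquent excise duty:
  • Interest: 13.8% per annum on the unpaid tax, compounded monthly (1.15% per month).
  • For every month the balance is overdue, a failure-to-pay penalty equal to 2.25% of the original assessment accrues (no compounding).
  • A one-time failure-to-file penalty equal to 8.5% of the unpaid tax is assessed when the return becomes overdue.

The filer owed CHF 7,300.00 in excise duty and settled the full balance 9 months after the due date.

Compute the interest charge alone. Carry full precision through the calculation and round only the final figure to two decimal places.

CHF 791.25

Interest: CHF 7,300.00 × ((1 + 0.0115)^9 − 1) = CHF 7,300.00 × 0.1083910… = CHF 791.2542…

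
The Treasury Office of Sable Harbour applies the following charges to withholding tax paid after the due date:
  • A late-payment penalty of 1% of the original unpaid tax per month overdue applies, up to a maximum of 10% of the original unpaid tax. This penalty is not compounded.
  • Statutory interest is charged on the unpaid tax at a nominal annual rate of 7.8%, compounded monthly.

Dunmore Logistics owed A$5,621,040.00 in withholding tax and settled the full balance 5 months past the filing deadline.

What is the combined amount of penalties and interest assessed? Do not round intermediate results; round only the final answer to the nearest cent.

Penalty: 5 × 1% × A$5,621,040.00 = A$281,052.00 (below the 10% cap of A$562,104.00)
Interest (7.8%/yr ÷ 12 = 0.65%/month): A$5,621,040.00 × ((1 + 0.0065)^5 − 1) = A$185,074.1764…
Penalties + interest = A$281,052.0000 + A$185,074.1764… = A$466,126.18

A$466,126.18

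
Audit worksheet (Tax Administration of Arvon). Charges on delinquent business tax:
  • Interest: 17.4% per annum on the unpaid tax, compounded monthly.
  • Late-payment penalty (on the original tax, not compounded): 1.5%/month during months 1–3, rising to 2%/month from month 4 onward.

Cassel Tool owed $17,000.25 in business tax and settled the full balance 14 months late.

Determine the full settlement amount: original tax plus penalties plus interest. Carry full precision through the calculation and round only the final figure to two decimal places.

$25,301.27

Penalty, months 1–3: 3 × 1.5% × $17,000.25 = $765.01…
Penalty, months 4–14: 11 × 2% × $17,000.25 = $3,740.06…
Interest (17.4%/yr ÷ 12 = 1.45%/month): $17,000.25 × ((1 + 0.0145)^14 − 1) = $3,795.9520…
Total = $17,000.25 + $4,505.0663… + $3,795.9520… = $25,301.27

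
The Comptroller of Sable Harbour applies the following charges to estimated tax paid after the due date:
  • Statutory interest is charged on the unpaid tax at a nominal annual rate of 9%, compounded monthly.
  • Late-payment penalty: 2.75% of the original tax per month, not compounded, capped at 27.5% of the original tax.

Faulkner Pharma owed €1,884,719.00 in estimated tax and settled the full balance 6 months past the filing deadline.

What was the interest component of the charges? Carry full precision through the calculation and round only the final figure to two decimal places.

€86,418.58

Interest (9%/yr ÷ 12 = 0.75%/month): €1,884,719.00 × ((1 + 0.0075)^6 − 1) = €86,418.5787…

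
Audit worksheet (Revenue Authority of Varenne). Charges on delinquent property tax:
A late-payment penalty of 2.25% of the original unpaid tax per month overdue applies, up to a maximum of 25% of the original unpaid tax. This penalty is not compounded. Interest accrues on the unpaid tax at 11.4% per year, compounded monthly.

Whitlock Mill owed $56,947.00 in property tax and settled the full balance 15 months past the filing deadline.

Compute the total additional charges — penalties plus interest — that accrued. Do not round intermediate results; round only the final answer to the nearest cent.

$22,914.20

Penalty (uncapped): 15 × 2.25% × $56,947.00 = $19,219.61…; cap = 25% × $56,947.00 = $14,236.75 → penalty = $14,236.75
Interest (11.4%/yr ÷ 12 = 0.95%/month): $56,947.00 × ((1 + 0.0095)^15 − 1) = $8,677.4534…
Penalties + interest = $14,236.7500 + $8,677.4534… = $22,914.20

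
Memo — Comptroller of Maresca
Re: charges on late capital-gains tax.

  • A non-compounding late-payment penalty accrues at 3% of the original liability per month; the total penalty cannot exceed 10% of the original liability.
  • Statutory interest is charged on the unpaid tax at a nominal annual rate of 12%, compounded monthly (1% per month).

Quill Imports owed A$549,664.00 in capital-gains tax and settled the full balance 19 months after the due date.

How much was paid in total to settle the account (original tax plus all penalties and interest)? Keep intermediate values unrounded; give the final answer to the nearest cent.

Penalty (uncapped): 19 × 3% × A$549,664.00 = A$313,308.48; cap = 10% × A$549,664.00 = A$54,966.40 → penalty = A$54,966.40
Interest: A$549,664.00 × ((1 + 0.01)^19 − 1) = A$549,664.00 × 0.2081090… = A$114,389.9981…
Total = A$549,664.00 + A$54,966.4000 + A$114,389.9981… = A$719,020.40

A$719,020.40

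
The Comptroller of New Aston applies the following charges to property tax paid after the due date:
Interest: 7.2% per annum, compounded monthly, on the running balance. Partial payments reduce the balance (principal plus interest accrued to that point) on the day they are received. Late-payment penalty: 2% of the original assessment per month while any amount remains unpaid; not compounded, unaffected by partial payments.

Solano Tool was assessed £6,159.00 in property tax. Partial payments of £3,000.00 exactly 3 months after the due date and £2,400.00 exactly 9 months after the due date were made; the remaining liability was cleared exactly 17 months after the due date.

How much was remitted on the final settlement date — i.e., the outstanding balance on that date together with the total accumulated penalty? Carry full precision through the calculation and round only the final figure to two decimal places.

£3,132.64

Monthly rate = 7.2% ÷ 12 = 0.6%
Balance at month 3: £6,159.0000 × (1 + 0.006)^3 = £6,270.5285…
After £3,000.00 payment: £6,270.5285… − £3,000.00 = £3,270.5285…
Balance at month 9: £3,270.5285… × (1 + 0.006)^6 = £3,390.0478…
After £2,400.00 payment: £3,390.0478… − £2,400.00 = £990.0478…
Balance at month 17: £990.0478… × (1 + 0.006)^8 = £1,038.5801…
Penalty: 17 × 2% × £6,159.00 = £2,094.06
Final settlement = outstanding balance + penalty = £1,038.5801… + £2,094.06 = £3,132.64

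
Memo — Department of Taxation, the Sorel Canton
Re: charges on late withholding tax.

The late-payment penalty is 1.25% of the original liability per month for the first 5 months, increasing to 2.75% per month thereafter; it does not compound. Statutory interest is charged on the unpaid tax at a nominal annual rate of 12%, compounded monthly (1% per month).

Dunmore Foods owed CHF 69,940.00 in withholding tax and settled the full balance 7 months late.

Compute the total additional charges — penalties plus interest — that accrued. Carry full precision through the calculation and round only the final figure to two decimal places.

Penalty, months 1–5: 5 × 1.25% × CHF 69,940.00 = CHF 4,371.25
Penalty, months 6–7: 2 × 2.75% × CHF 69,940.00 = CHF 3,846.70
Interest: CHF 69,940.00 × ((1 + 0.01)^7 − 1) = CHF 69,940.00 × 0.0721354… = CHF 5,045.1465…
Penalties + interest = CHF 8,217.9500 + CHF 5,045.1465… = CHF 13,263.10

CHF 13,263.10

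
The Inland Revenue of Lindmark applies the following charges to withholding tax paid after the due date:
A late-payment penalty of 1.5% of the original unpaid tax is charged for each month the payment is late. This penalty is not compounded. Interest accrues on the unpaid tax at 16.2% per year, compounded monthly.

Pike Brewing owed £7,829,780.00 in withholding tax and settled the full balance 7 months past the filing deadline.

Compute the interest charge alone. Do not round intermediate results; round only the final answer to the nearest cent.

£770,564.16

Interest (16.2%/yr ÷ 12 = 1.35%/month): £7,829,780.00 × ((1 + 0.0135)^7 − 1) = £770,564.1587…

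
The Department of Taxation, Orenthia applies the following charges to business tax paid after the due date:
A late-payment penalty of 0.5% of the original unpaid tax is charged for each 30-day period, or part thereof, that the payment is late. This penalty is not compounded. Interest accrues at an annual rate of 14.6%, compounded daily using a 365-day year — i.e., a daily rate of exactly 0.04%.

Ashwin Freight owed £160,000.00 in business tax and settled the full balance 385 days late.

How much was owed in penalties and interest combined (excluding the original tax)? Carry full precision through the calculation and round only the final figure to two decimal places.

Penalty periods: ⌈385/30⌉ = 13; penalty = 13 × 0.5% × £160,000.00 = £10,400.00
Interest: £160,000.00 × ((1 + 0.0004)^385 − 1) = £160,000.00 × 0.16645497… = £26,632.7950…
Penalties + interest = £10,400.0000 + £26,632.7950… = £37,032.80

£37,032.80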